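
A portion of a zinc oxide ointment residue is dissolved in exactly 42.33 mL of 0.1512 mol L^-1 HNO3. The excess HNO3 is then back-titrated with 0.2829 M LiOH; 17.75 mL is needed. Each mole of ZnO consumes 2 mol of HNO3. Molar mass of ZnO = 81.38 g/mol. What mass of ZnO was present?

Total n(HNO3) added = 0.1512 x 0.04233 = 0.006400 mol.
n(LiOH) used = 0.2829 x 0.01775 = 0.005021 mol, which equals the excess n(HNO3).
So n(HNO3) consumed by the sample = 0.006400 - 0.005021 = 0.001379 mol.
n(ZnO) = 0.001379 / 2 = 0.0006894 mol.
mass = 0.0006894 mol x 81.38 g/mol = 0.0561 g.

0.0561 g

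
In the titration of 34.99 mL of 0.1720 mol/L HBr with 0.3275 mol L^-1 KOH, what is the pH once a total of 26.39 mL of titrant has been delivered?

n(acid) = 0.1720 x 0.03499 = 0.006018 mol; n(KOH) added = 0.3275 x 0.02639 = 0.008643 mol.
Base is in excess by 0.008643 - 0.006018 = 0.002624 mol in a total volume of 0.06138 L.
[OH^-] = 0.002624/0.06138 = 0.04276 M, so pOH = 1.37 and pH = 14.00 - 1.37 = 12.63.

12.63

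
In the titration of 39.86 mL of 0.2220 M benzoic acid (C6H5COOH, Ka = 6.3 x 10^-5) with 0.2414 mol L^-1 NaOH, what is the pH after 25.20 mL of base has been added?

4.54

Initial n(C6H5COOH) = 0.2220 x 0.03986 = 0.008849 mol.
n(NaOH) added = 0.2414 x 0.02520 = 0.006083 mol, converting that many moles of C6H5COOH to C6H5COO-.
Remaining n(C6H5COOH) = 0.002766 mol; n(C6H5COO-) = 0.006083 mol.
By Henderson-Hasselbalch, pH = pKa + log([A^-]/[HA]) = 4.20 + log(0.006083/0.002766) = 4.20 + (+0.34) = 4.54.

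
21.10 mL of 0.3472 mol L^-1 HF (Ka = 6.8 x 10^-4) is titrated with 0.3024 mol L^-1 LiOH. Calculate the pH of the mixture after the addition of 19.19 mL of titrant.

Initial n(HF) = 0.3472 x 0.02110 = 0.007326 mol.
n(LiOH) added = 0.3024 x 0.01919 = 0.005803 mol, converting that many moles of HF to F-.
Remaining n(HF) = 0.001523 mol; n(F-) = 0.005803 mol.
By Henderson-Hasselbalch, pH = pKa + log([A^-]/[HA]) = 3.17 + log(0.005803/0.001523) = 3.17 + (+0.58) = 3.75.

3.75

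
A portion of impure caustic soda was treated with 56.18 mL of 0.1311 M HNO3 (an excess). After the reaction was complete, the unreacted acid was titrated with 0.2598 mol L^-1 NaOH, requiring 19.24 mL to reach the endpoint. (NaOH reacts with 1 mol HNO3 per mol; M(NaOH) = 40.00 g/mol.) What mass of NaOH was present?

Total n(HNO3) added = 0.1311 x 0.05618 = 0.007365 mol.
n(NaOH) used = 0.2598 x 0.01924 = 0.004999 mol, which equals the excess n(HNO3).
So n(HNO3) consumed by the sample = 0.007365 - 0.004999 = 0.002367 mol.
n(NaOH) = 0.002367 / 1 = 0.002367 mol.
mass = 0.002367 mol x 40.00 g/mol = 0.0947 g.

0.0947 g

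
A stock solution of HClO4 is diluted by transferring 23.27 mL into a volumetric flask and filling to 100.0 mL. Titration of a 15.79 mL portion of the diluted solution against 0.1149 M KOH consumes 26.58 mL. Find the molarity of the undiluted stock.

0.831 M

n(KOH) = 0.1149 x 0.02658 = 0.003054 mol.
n(HClO4) in the aliquot = 0.003054 mol.
[diluted HClO4] = 0.003054 / 0.01579 = 0.1934 M.
Dilution factor = 100.0/23.27 = 4.297, so [stock] = 0.1934 x 4.297 = 0.831 M.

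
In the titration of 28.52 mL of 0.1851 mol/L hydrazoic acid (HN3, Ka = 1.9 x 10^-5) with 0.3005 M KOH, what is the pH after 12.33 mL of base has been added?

5.09

Initial n(HN3) = 0.1851 x 0.02852 = 0.005279 mol.
n(KOH) added = 0.3005 x 0.01233 = 0.003705 mol, converting that many moles of HN3 to N3-.
Remaining n(HN3) = 0.001574 mol; n(N3-) = 0.003705 mol.
By Henderson-Hasselbalch, pH = pKa + log([A^-]/[HA]) = 4.72 + log(0.003705/0.001574) = 4.72 + (+0.37) = 5.09.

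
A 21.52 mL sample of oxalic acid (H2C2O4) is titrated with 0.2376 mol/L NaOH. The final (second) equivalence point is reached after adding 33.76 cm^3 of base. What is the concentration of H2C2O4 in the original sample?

n(NaOH) = 0.2376 x 0.03376 = 0.008021 mol.
At the final (second) equivalence point, 2 mol OH^- react per mol H2C2O4, so n(H2C2O4) = 0.008021 / 2 = 0.004011 mol.
[H2C2O4] = 0.004011 / 0.02152 L = 0.186 M.

0.186 M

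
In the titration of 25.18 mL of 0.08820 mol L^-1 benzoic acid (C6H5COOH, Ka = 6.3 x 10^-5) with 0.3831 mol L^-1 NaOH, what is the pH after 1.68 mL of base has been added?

3.81

Initial n(C6H5COOH) = 0.08820 x 0.02518 = 0.002221 mol.
n(NaOH) added = 0.3831 x 0.001680 = 0.0006436 mol, converting that many moles of C6H5COOH to C6H5COO-.
Remaining n(C6H5COOH) = 0.001577 mol; n(C6H5COO-) = 0.0006436 mol.
By Henderson-Hasselbalch, pH = pKa + log([A^-]/[HA]) = 4.20 + log(0.0006436/0.001577) = 4.20 + (-0.39) = 3.81.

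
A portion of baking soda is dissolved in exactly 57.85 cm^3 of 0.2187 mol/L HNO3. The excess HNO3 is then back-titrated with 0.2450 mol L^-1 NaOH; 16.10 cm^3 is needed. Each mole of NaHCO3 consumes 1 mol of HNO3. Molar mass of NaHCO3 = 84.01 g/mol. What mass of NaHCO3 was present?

Total n(HNO3) added = 0.2187 x 0.05785 = 0.01265 mol.
n(NaOH) used = 0.2450 x 0.01610 = 0.003945 mol, which equals the excess n(HNO3).
So n(HNO3) consumed by the sample = 0.01265 - 0.003945 = 0.008707 mol.
n(NaHCO3) = 0.008707 / 1 = 0.008707 mol.
mass = 0.008707 mol x 84.01 g/mol = 0.731 g.

0.731 g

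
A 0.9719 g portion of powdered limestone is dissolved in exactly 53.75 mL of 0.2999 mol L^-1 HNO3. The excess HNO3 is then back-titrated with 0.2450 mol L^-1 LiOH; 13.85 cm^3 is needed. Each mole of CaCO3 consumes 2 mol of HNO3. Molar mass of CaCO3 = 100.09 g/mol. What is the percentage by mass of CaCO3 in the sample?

Total n(HNO3) added = 0.2999 x 0.05375 = 0.01612 mol.
n(LiOH) used = 0.2450 x 0.01385 = 0.003393 mol, which equals the excess n(HNO3).
So n(HNO3) consumed by the sample = 0.01612 - 0.003393 = 0.01273 mol.
n(CaCO3) = 0.01273 / 2 = 0.006363 mol.
mass CaCO3 = 0.006363 x 100.09 = 0.6369 g, so %CaCO3 = 0.6369/0.9719 x 100 = 65.5%.

65.5%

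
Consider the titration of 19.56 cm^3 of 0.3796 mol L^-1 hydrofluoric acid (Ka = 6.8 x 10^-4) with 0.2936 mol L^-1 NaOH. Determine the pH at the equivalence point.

8.19

n(HF) = 0.3796 x 0.01956 = 0.007425 mol; V(NaOH) at equivalence = 0.007425/0.2936 = 0.02529 L.
At equivalence all the acid is converted to F-; total volume = 0.01956 + 0.02529 = 0.04485 L, so [F-] = 0.007425/0.04485 = 0.1656 M.
Kb = Kw/Ka = 1.0e-14 / 6.8 x 10^-4 = 1.47e-11.
[OH^-] = sqrt(Kb x [F-]) = sqrt(1.47e-11 x 0.1656) = 1.56e-6 M.
pOH = 5.81, so pH = 14.00 - 5.81 = 8.19.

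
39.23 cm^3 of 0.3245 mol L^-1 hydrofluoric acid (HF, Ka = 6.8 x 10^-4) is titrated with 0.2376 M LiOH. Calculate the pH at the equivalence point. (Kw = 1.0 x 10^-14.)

8.15

n(HF) = 0.3245 x 0.03923 = 0.01273 mol; V(LiOH) at equivalence = 0.01273/0.2376 = 0.05358 L.
At equivalence all the acid is converted to F-; total volume = 0.03923 + 0.05358 = 0.09281 L, so [F-] = 0.01273/0.09281 = 0.1372 M.
Kb = Kw/Ka = 1.0e-14 / 6.8 x 10^-4 = 1.47e-11.
[OH^-] = sqrt(Kb x [F-]) = sqrt(1.47e-11 x 0.1372) = 1.42e-6 M.
pOH = 5.85, so pH = 14.00 - 5.85 = 8.15.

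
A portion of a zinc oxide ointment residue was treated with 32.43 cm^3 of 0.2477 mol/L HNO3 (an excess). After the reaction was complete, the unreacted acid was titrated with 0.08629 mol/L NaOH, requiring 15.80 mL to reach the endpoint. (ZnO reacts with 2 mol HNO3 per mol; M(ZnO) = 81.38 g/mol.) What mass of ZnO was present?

0.271 g

Total n(HNO3) added = 0.2477 x 0.03243 = 0.008033 mol.
n(NaOH) used = 0.08629 x 0.01580 = 0.001363 mol, which equals the excess n(HNO3).
So n(HNO3) consumed by the sample = 0.008033 - 0.001363 = 0.006670 mol.
n(ZnO) = 0.006670 / 2 = 0.003335 mol.
mass = 0.003335 mol x 81.38 g/mol = 0.271 g.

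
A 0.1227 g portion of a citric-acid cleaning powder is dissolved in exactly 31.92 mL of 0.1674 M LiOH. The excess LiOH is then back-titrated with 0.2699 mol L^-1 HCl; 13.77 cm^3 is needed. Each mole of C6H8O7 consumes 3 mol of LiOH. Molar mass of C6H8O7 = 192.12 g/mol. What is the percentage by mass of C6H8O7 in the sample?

Total n(LiOH) added = 0.1674 x 0.03192 = 0.005343 mol.
n(HCl) used = 0.2699 x 0.01377 = 0.003717 mol, which equals the excess n(LiOH).
So n(LiOH) consumed by the sample = 0.005343 - 0.003717 = 0.001627 mol.
n(C6H8O7) = 0.001627 / 3 = 0.0005423 mol.
mass C6H8O7 = 0.0005423 x 192.12 = 0.1042 g, so %C6H8O7 = 0.1042/0.1227 x 100 = 84.9%.

84.9%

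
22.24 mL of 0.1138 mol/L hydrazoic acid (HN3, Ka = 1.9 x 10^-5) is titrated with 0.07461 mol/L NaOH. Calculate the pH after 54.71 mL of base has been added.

n(acid) = 0.1138 x 0.02224 = 0.002531 mol; n(NaOH) added = 0.07461 x 0.05471 = 0.004082 mol.
Base is in excess by 0.004082 - 0.002531 = 0.001551 mol in a total volume of 0.07695 L.
[OH^-] = 0.001551/0.07695 = 0.02016 M, so pOH = 1.70 and pH = 14.00 - 1.70 = 12.30.

12.30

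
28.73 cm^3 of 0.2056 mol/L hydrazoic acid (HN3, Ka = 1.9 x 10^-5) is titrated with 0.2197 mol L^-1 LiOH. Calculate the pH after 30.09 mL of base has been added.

n(acid) = 0.2056 x 0.02873 = 0.005907 mol; n(LiOH) added = 0.2197 x 0.03009 = 0.006611 mol.
Base is in excess by 0.006611 - 0.005907 = 0.0007039 mol in a total volume of 0.05882 L.
[OH^-] = 0.0007039/0.05882 = 0.01197 M, so pOH = 1.92 and pH = 14.00 - 1.92 = 12.08.

12.08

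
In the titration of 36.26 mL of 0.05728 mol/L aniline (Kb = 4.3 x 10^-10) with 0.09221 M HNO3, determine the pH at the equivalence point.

n(C6H5NH2) = 0.05728 x 0.03626 = 0.002077 mol; V(HNO3) at equivalence = 0.002077/0.09221 = 0.02252 L.
At equivalence the base is fully converted to C6H5NH3+; total volume = 0.05878 L, so [C6H5NH3+] = 0.002077/0.05878 = 0.03533 M.
Ka(C6H5NH3+) = Kw/Kb = 1.0e-14 / 4.3 x 10^-10 = 2.33e-5.
[H^+] = sqrt(Ka x [C6H5NH3+]) = sqrt(2.33e-5 x 0.03533) = 0.000906 M.
pH = -log(0.000906) = 3.04.

3.04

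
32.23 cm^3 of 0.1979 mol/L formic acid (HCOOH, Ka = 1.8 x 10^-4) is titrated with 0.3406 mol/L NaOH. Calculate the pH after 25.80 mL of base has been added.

n(acid) = 0.1979 x 0.03223 = 0.006378 mol; n(NaOH) added = 0.3406 x 0.02580 = 0.008787 mol.
Base is in excess by 0.008787 - 0.006378 = 0.002409 mol in a total volume of 0.05803 L.
[OH^-] = 0.002409/0.05803 = 0.04152 M, so pOH = 1.38 and pH = 14.00 - 1.38 = 12.62.

12.62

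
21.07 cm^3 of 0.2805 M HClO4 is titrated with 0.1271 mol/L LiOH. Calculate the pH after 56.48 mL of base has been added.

n(acid) = 0.2805 x 0.02107 = 0.005910 mol; n(LiOH) added = 0.1271 x 0.05648 = 0.007179 mol.
Base is in excess by 0.007179 - 0.005910 = 0.001268 mol in a total volume of 0.07755 L.
[OH^-] = 0.001268/0.07755 = 0.01636 M, so pOH = 1.79 and pH = 14.00 - 1.79 = 12.21.

12.21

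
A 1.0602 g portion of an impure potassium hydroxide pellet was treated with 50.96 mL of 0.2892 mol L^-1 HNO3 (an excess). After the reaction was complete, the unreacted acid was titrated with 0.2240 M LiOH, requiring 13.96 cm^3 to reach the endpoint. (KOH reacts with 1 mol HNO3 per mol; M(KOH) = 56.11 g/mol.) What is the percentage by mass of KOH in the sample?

Total n(HNO3) added = 0.2892 x 0.05096 = 0.01474 mol.
n(LiOH) used = 0.2240 x 0.01396 = 0.003127 mol, which equals the excess n(HNO3).
So n(HNO3) consumed by the sample = 0.01474 - 0.003127 = 0.01161 mol.
n(KOH) = 0.01161 / 1 = 0.01161 mol.
mass KOH = 0.01161 x 56.11 = 0.6515 g, so %KOH = 0.6515/1.0602 x 100 = 61.4%.

61.4%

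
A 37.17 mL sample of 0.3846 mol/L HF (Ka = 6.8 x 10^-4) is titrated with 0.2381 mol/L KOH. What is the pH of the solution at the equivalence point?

n(HF) = 0.3846 x 0.03717 = 0.01430 mol; V(KOH) at equivalence = 0.01430/0.2381 = 0.06004 L.
At equivalence all the acid is converted to F-; total volume = 0.03717 + 0.06004 = 0.09721 L, so [F-] = 0.01430/0.09721 = 0.1471 M.
Kb = Kw/Ka = 1.0e-14 / 6.8 x 10^-4 = 1.47e-11.
[OH^-] = sqrt(Kb x [F-]) = sqrt(1.47e-11 x 0.1471) = 1.47e-6 M.
pOH = 5.83, so pH = 14.00 - 5.83 = 8.17.

8.17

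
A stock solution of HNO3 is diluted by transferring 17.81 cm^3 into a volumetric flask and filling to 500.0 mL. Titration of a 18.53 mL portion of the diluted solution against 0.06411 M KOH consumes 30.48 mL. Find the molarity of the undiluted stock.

n(KOH) = 0.06411 x 0.03048 = 0.001954 mol.
n(HNO3) in the aliquot = 0.001954 mol.
[diluted HNO3] = 0.001954 / 0.01853 = 0.1055 M.
Dilution factor = 500.0/17.81 = 28.07, so [stock] = 0.1055 x 28.07 = 2.96 M.

2.96 M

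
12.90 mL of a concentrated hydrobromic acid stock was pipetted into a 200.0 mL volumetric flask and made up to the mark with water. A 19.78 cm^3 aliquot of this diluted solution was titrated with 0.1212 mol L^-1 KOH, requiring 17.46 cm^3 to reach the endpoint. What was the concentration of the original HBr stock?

1.66 M

n(KOH) = 0.1212 x 0.01746 = 0.002116 mol.
n(HBr) in the aliquot = 0.002116 mol.
[diluted HBr] = 0.002116 / 0.01978 = 0.1070 M.
Dilution factor = 200.0/12.90 = 15.50, so [stock] = 0.1070 x 15.50 = 1.66 M.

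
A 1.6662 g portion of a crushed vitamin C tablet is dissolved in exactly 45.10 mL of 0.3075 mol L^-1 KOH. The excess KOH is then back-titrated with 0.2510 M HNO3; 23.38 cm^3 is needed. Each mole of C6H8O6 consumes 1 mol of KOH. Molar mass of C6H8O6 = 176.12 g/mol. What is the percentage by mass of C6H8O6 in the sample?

84.6%

Total n(KOH) added = 0.3075 x 0.04510 = 0.01387 mol.
n(HNO3) used = 0.2510 x 0.02338 = 0.005868 mol, which equals the excess n(KOH).
So n(KOH) consumed by the sample = 0.01387 - 0.005868 = 0.008000 mol.
n(C6H8O6) = 0.008000 / 1 = 0.008000 mol.
mass C6H8O6 = 0.008000 x 176.12 = 1.409 g, so %C6H8O6 = 1.409/1.6662 x 100 = 84.6%.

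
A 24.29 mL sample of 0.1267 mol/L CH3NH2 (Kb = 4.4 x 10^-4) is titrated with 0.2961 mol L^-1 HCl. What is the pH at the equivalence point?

5.85

n(CH3NH2) = 0.1267 x 0.02429 = 0.003078 mol; V(HCl) at equivalence = 0.003078/0.2961 = 0.01039 L.
At equivalence the base is fully converted to CH3NH3+; total volume = 0.03468 L, so [CH3NH3+] = 0.003078/0.03468 = 0.08873 M.
Ka(CH3NH3+) = Kw/Kb = 1.0e-14 / 4.4 x 10^-4 = 2.27e-11.
[H^+] = sqrt(Ka x [CH3NH3+]) = sqrt(2.27e-11 x 0.08873) = 1.42e-6 M.
pH = -log(1.42e-6) = 5.85.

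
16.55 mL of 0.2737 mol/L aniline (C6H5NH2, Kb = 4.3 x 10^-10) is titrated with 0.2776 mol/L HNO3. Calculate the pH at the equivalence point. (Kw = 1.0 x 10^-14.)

2.75

n(C6H5NH2) = 0.2737 x 0.01655 = 0.004530 mol; V(HNO3) at equivalence = 0.004530/0.2776 = 0.01632 L.
At equivalence the base is fully converted to C6H5NH3+; total volume = 0.03287 L, so [C6H5NH3+] = 0.004530/0.03287 = 0.1378 M.
Ka(C6H5NH3+) = Kw/Kb = 1.0e-14 / 4.3 x 10^-10 = 2.33e-5.
[H^+] = sqrt(Ka x [C6H5NH3+]) = sqrt(2.33e-5 x 0.1378) = 0.00179 M.
pH = -log(0.00179) = 2.75.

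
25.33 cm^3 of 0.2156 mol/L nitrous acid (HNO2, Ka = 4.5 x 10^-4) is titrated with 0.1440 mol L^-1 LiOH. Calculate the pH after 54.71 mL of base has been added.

n(acid) = 0.2156 x 0.02533 = 0.005461 mol; n(LiOH) added = 0.1440 x 0.05471 = 0.007878 mol.
Base is in excess by 0.007878 - 0.005461 = 0.002417 mol in a total volume of 0.08004 L.
[OH^-] = 0.002417/0.08004 = 0.03020 M, so pOH = 1.52 and pH = 14.00 - 1.52 = 12.48.

12.48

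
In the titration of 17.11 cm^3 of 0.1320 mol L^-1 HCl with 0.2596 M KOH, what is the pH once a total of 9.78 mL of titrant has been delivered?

12.02

n(acid) = 0.1320 x 0.01711 = 0.002259 mol; n(KOH) added = 0.2596 x 0.009780 = 0.002539 mol.
Base is in excess by 0.002539 - 0.002259 = 0.0002804 mol in a total volume of 0.02689 L.
[OH^-] = 0.0002804/0.02689 = 0.01043 M, so pOH = 1.98 and pH = 14.00 - 1.98 = 12.02.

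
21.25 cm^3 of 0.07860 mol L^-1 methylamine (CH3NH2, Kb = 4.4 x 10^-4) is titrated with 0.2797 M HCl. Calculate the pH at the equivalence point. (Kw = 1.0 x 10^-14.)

n(CH3NH2) = 0.07860 x 0.02125 = 0.001670 mol; V(HCl) at equivalence = 0.001670/0.2797 = 0.005972 L.
At equivalence the base is fully converted to CH3NH3+; total volume = 0.02722 L, so [CH3NH3+] = 0.001670/0.02722 = 0.06136 M.
Ka(CH3NH3+) = Kw/Kb = 1.0e-14 / 4.4 x 10^-4 = 2.27e-11.
[H^+] = sqrt(Ka x [CH3NH3+]) = sqrt(2.27e-11 x 0.06136) = 1.18e-6 M.
pH = -log(1.18e-6) = 5.93.

5.93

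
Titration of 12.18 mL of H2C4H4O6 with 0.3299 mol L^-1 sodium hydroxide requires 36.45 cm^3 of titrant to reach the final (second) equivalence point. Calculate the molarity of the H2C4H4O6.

n(NaOH) = 0.3299 x 0.03645 = 0.01202 mol.
At the final (second) equivalence point, 2 mol OH^- react per mol H2C4H4O6, so n(H2C4H4O6) = 0.01202 / 2 = 0.006012 mol.
[H2C4H4O6] = 0.006012 / 0.01218 L = 0.494 M.

0.494 M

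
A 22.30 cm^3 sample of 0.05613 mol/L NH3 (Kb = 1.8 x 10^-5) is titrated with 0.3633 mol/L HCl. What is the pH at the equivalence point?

5.28

n(NH3) = 0.05613 x 0.02230 = 0.001252 mol; V(HCl) at equivalence = 0.001252/0.3633 = 0.003445 L.
At equivalence the base is fully converted to NH4+; total volume = 0.02575 L, so [NH4+] = 0.001252/0.02575 = 0.04862 M.
Ka(NH4+) = Kw/Kb = 1.0e-14 / 1.8 x 10^-5 = 5.56e-10.
[H^+] = sqrt(Ka x [NH4+]) = sqrt(5.56e-10 x 0.04862) = 5.20e-6 M.
pH = -log(5.20e-6) = 5.28.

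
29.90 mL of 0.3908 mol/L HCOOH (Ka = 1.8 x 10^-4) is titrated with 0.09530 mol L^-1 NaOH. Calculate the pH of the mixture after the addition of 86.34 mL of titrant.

4.12

Initial n(HCOOH) = 0.3908 x 0.02990 = 0.01168 mol.
n(NaOH) added = 0.09530 x 0.08634 = 0.008228 mol, converting that many moles of HCOOH to HCOO-.
Remaining n(HCOOH) = 0.003457 mol; n(HCOO-) = 0.008228 mol.
By Henderson-Hasselbalch, pH = pKa + log([A^-]/[HA]) = 3.74 + log(0.008228/0.003457) = 3.74 + (+0.38) = 4.12.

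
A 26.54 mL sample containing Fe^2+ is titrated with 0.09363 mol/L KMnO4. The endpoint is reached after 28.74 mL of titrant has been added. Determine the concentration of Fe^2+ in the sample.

0.507 M

n(KMnO4) = 0.09363 x 0.02874 = 0.002691 mol.
From the balanced equation, 1 mol KMnO4 reacts with 5 mol Fe^2+, so n(Fe^2+) = 0.002691 x 5/1 = 0.01345 mol.
[Fe^2+] = 0.01345 / 0.02654 L = 0.507 M.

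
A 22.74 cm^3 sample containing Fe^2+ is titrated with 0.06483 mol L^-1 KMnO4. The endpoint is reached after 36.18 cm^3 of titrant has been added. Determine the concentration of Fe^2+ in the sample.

0.516 M

n(KMnO4) = 0.06483 x 0.03618 = 0.002346 mol.
From the balanced equation, 1 mol KMnO4 reacts with 5 mol Fe^2+, so n(Fe^2+) = 0.002346 x 5/1 = 0.01173 mol.
[Fe^2+] = 0.01173 / 0.02274 L = 0.516 M.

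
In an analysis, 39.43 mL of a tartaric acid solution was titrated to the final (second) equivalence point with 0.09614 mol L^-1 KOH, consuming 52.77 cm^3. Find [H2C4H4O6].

0.0643 M

n(KOH) = 0.09614 x 0.05277 = 0.005073 mol.
At the final (second) equivalence point, 2 mol OH^- react per mol H2C4H4O6, so n(H2C4H4O6) = 0.005073 / 2 = 0.002537 mol.
[H2C4H4O6] = 0.002537 / 0.03943 L = 0.0643 M.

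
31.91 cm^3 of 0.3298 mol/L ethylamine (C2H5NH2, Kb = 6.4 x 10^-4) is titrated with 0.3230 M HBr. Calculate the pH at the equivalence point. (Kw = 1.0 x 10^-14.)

n(C2H5NH2) = 0.3298 x 0.03191 = 0.01052 mol; V(HBr) at equivalence = 0.01052/0.3230 = 0.03258 L.
At equivalence the base is fully converted to C2H5NH3+; total volume = 0.06449 L, so [C2H5NH3+] = 0.01052/0.06449 = 0.1632 M.
Ka(C2H5NH3+) = Kw/Kb = 1.0e-14 / 6.4 x 10^-4 = 1.56e-11.
[H^+] = sqrt(Ka x [C2H5NH3+]) = sqrt(1.56e-11 x 0.1632) = 1.60e-6 M.
pH = -log(1.60e-6) = 5.80.

5.80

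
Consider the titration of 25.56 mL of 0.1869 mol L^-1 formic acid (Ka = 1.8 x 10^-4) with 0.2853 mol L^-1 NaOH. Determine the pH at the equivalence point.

n(HCOOH) = 0.1869 x 0.02556 = 0.004777 mol; V(NaOH) at equivalence = 0.004777/0.2853 = 0.01674 L.
At equivalence all the acid is converted to HCOO-; total volume = 0.02556 + 0.01674 = 0.04230 L, so [HCOO-] = 0.004777/0.04230 = 0.1129 M.
Kb = Kw/Ka = 1.0e-14 / 1.8 x 10^-4 = 5.56e-11.
[OH^-] = sqrt(Kb x [HCOO-]) = sqrt(5.56e-11 x 0.1129) = 2.50e-6 M.
pOH = 5.60, so pH = 14.00 - 5.60 = 8.40.

8.40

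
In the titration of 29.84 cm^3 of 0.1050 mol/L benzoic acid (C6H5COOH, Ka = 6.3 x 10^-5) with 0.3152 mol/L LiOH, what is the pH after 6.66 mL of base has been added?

Initial n(C6H5COOH) = 0.1050 x 0.02984 = 0.003133 mol.
n(LiOH) added = 0.3152 x 0.006660 = 0.002099 mol, converting that many moles of C6H5COOH to C6H5COO-.
Remaining n(C6H5COOH) = 0.001034 mol; n(C6H5COO-) = 0.002099 mol.
By Henderson-Hasselbalch, pH = pKa + log([A^-]/[HA]) = 4.20 + log(0.002099/0.001034) = 4.20 + (+0.31) = 4.51.

4.51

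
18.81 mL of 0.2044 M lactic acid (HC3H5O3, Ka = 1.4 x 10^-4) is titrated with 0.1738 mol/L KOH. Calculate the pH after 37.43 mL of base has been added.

12.67

n(acid) = 0.2044 x 0.01881 = 0.003845 mol; n(KOH) added = 0.1738 x 0.03743 = 0.006505 mol.
Base is in excess by 0.006505 - 0.003845 = 0.002661 mol in a total volume of 0.05624 L.
[OH^-] = 0.002661/0.05624 = 0.04731 M, so pOH = 1.33 and pH = 14.00 - 1.33 = 12.67.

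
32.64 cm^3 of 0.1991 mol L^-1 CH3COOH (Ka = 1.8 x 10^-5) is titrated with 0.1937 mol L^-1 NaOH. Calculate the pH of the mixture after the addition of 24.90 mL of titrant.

5.20

Initial n(CH3COOH) = 0.1991 x 0.03264 = 0.006499 mol.
n(NaOH) added = 0.1937 x 0.02490 = 0.004823 mol, converting that many moles of CH3COOH to CH3COO-.
Remaining n(CH3COOH) = 0.001675 mol; n(CH3COO-) = 0.004823 mol.
By Henderson-Hasselbalch, pH = pKa + log([A^-]/[HA]) = 4.74 + log(0.004823/0.001675) = 4.74 + (+0.46) = 5.20.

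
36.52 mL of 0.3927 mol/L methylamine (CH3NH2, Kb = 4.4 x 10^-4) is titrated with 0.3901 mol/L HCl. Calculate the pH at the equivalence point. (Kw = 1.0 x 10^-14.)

5.68

n(CH3NH2) = 0.3927 x 0.03652 = 0.01434 mol; V(HCl) at equivalence = 0.01434/0.3901 = 0.03676 L.
At equivalence the base is fully converted to CH3NH3+; total volume = 0.07328 L, so [CH3NH3+] = 0.01434/0.07328 = 0.1957 M.
Ka(CH3NH3+) = Kw/Kb = 1.0e-14 / 4.4 x 10^-4 = 2.27e-11.
[H^+] = sqrt(Ka x [CH3NH3+]) = sqrt(2.27e-11 x 0.1957) = 2.11e-6 M.
pH = -log(2.11e-6) = 5.68.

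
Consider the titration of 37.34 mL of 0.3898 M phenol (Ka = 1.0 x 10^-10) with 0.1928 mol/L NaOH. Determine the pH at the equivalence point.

11.56

n(C6H5OH) = 0.3898 x 0.03734 = 0.01456 mol; V(NaOH) at equivalence = 0.01456/0.1928 = 0.07549 L.
At equivalence all the acid is converted to C6H5O-; total volume = 0.03734 + 0.07549 = 0.1128 L, so [C6H5O-] = 0.01456/0.1128 = 0.1290 M.
Kb = Kw/Ka = 1.0e-14 / 1.0 x 10^-10 = 0.000100.
[OH^-] = sqrt(Kb x [C6H5O-]) = sqrt(0.000100 x 0.1290) = 0.00359 M.
pOH = 2.44, so pH = 14.00 - 2.44 = 11.56.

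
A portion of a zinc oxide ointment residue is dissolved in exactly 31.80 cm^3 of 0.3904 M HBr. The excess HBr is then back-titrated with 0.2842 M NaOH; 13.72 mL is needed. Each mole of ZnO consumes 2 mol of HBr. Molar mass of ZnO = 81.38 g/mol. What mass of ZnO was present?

0.346 g

Total n(HBr) added = 0.3904 x 0.03180 = 0.01241 mol.
n(NaOH) used = 0.2842 x 0.01372 = 0.003899 mol, which equals the excess n(HBr).
So n(HBr) consumed by the sample = 0.01241 - 0.003899 = 0.008515 mol.
n(ZnO) = 0.008515 / 2 = 0.004258 mol.
mass = 0.004258 mol x 81.38 g/mol = 0.346 g.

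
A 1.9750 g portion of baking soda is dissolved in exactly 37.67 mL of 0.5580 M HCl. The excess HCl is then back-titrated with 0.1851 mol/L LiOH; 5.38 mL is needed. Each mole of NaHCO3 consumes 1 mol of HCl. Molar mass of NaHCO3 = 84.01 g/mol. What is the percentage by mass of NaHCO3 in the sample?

85.2%

Total n(HCl) added = 0.5580 x 0.03767 = 0.02102 mol.
n(LiOH) used = 0.1851 x 0.005380 = 0.0009958 mol, which equals the excess n(HCl).
So n(HCl) consumed by the sample = 0.02102 - 0.0009958 = 0.02002 mol.
n(NaHCO3) = 0.02002 / 1 = 0.02002 mol.
mass NaHCO3 = 0.02002 x 84.01 = 1.682 g, so %NaHCO3 = 1.682/1.9750 x 100 = 85.2%.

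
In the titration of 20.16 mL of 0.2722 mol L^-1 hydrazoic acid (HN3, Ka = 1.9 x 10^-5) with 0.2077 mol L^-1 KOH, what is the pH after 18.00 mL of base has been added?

5.05

Initial n(HN3) = 0.2722 x 0.02016 = 0.005488 mol.
n(KOH) added = 0.2077 x 0.01800 = 0.003739 mol, converting that many moles of HN3 to N3-.
Remaining n(HN3) = 0.001749 mol; n(N3-) = 0.003739 mol.
By Henderson-Hasselbalch, pH = pKa + log([A^-]/[HA]) = 4.72 + log(0.003739/0.001749) = 4.72 + (+0.33) = 5.05.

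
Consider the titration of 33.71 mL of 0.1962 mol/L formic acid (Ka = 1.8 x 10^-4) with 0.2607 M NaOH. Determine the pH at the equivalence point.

n(HCOOH) = 0.1962 x 0.03371 = 0.006614 mol; V(NaOH) at equivalence = 0.006614/0.2607 = 0.02537 L.
At equivalence all the acid is converted to HCOO-; total volume = 0.03371 + 0.02537 = 0.05908 L, so [HCOO-] = 0.006614/0.05908 = 0.1119 M.
Kb = Kw/Ka = 1.0e-14 / 1.8 x 10^-4 = 5.56e-11.
[OH^-] = sqrt(Kb x [HCOO-]) = sqrt(5.56e-11 x 0.1119) = 2.49e-6 M.
pOH = 5.60, so pH = 14.00 - 5.60 = 8.40.

8.40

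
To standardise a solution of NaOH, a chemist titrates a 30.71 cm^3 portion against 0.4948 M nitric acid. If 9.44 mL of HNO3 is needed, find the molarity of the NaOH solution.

n(HNO3) delivered = 0.4948 x 0.009440 = 0.004671 mol.
For a 1:1 reaction, n(NaOH) = 0.004671 mol.
[NaOH] = 0.004671 mol / 0.03071 L = 0.152 M.

0.152 M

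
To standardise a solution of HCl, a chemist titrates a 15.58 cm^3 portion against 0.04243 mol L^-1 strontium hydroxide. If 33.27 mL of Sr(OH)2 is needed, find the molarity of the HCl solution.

n(Sr(OH)2) delivered = 0.04243 x 0.03327 = 0.001412 mol.
The reaction is 2 HCl + 1 Sr(OH)2, so n(HCl) = 0.001412 x 2/1 = 0.002823 mol.
[HCl] = 0.002823 mol / 0.01558 L = 0.181 M.

0.181 M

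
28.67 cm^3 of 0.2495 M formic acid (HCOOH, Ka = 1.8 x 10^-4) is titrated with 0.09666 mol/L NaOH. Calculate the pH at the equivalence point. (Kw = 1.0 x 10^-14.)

8.29

n(HCOOH) = 0.2495 x 0.02867 = 0.007153 mol; V(NaOH) at equivalence = 0.007153/0.09666 = 0.07400 L.
At equivalence all the acid is converted to HCOO-; total volume = 0.02867 + 0.07400 = 0.1027 L, so [HCOO-] = 0.007153/0.1027 = 0.06967 M.
Kb = Kw/Ka = 1.0e-14 / 1.8 x 10^-4 = 5.56e-11.
[OH^-] = sqrt(Kb x [HCOO-]) = sqrt(5.56e-11 x 0.06967) = 1.97e-6 M.
pOH = 5.71, so pH = 14.00 - 5.71 = 8.29.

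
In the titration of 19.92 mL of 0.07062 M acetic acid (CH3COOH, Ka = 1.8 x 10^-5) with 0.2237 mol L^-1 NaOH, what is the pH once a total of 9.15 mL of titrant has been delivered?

n(acid) = 0.07062 x 0.01992 = 0.001407 mol; n(NaOH) added = 0.2237 x 0.009150 = 0.002047 mol.
Base is in excess by 0.002047 - 0.001407 = 0.0006401 mol in a total volume of 0.02907 L.
[OH^-] = 0.0006401/0.02907 = 0.02202 M, so pOH = 1.66 and pH = 14.00 - 1.66 = 12.34.

12.34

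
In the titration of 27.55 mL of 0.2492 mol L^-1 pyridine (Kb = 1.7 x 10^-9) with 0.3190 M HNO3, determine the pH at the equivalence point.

n(C5H5N) = 0.2492 x 0.02755 = 0.006865 mol; V(HNO3) at equivalence = 0.006865/0.3190 = 0.02152 L.
At equivalence the base is fully converted to C5H5NH+; total volume = 0.04907 L, so [C5H5NH+] = 0.006865/0.04907 = 0.1399 M.
Ka(C5H5NH+) = Kw/Kb = 1.0e-14 / 1.7 x 10^-9 = 5.88e-6.
[H^+] = sqrt(Ka x [C5H5NH+]) = sqrt(5.88e-6 x 0.1399) = 0.000907 M.
pH = -log(0.000907) = 3.04.

3.04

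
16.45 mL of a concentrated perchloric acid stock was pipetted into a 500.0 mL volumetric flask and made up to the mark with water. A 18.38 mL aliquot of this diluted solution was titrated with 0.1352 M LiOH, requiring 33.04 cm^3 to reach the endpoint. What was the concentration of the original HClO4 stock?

7.39 M

n(LiOH) = 0.1352 x 0.03304 = 0.004467 mol.
n(HClO4) in the aliquot = 0.004467 mol.
[diluted HClO4] = 0.004467 / 0.01838 = 0.2430 M.
Dilution factor = 500.0/16.45 = 30.40, so [stock] = 0.2430 x 30.40 = 7.39 M.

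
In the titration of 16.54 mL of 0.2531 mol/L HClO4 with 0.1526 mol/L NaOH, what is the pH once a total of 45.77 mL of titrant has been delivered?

12.65

n(acid) = 0.2531 x 0.01654 = 0.004186 mol; n(NaOH) added = 0.1526 x 0.04577 = 0.006985 mol.
Base is in excess by 0.006985 - 0.004186 = 0.002798 mol in a total volume of 0.06231 L.
[OH^-] = 0.002798/0.06231 = 0.04491 M, so pOH = 1.35 and pH = 14.00 - 1.35 = 12.65.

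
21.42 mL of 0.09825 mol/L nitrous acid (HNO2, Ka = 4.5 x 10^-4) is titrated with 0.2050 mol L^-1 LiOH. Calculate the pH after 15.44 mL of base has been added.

12.46

n(acid) = 0.09825 x 0.02142 = 0.002105 mol; n(LiOH) added = 0.2050 x 0.01544 = 0.003165 mol.
Base is in excess by 0.003165 - 0.002105 = 0.001061 mol in a total volume of 0.03686 L.
[OH^-] = 0.001061/0.03686 = 0.02878 M, so pOH = 1.54 and pH = 14.00 - 1.54 = 12.46.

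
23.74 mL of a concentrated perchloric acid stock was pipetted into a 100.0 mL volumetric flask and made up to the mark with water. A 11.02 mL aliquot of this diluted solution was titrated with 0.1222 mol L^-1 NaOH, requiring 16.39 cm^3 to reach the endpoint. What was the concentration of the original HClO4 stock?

0.766 M

n(NaOH) = 0.1222 x 0.01639 = 0.002003 mol.
n(HClO4) in the aliquot = 0.002003 mol.
[diluted HClO4] = 0.002003 / 0.01102 = 0.1817 M.
Dilution factor = 100.0/23.74 = 4.212, so [stock] = 0.1817 x 4.212 = 0.766 M.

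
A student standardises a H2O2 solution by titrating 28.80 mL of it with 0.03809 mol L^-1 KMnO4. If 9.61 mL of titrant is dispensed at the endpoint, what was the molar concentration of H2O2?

0.0318 M

n(KMnO4) = 0.03809 x 0.009610 = 0.0003660 mol.
From the balanced equation, 2 mol KMnO4 reacts with 5 mol H2O2, so n(H2O2) = 0.0003660 x 5/2 = 0.0009151 mol.
[H2O2] = 0.0009151 / 0.02880 L = 0.0318 M.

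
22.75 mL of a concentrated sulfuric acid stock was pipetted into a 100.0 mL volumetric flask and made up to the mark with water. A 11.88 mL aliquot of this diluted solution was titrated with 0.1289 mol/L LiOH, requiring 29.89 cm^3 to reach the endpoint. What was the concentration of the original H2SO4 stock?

0.713 M

n(LiOH) = 0.1289 x 0.02989 = 0.003853 mol.
n(H2SO4) in the aliquot = 0.003853 x 1/2 = 0.001926 mol.
[diluted H2SO4] = 0.001926 / 0.01188 = 0.1622 M.
Dilution factor = 100.0/22.75 = 4.396, so [stock] = 0.1622 x 4.396 = 0.713 M.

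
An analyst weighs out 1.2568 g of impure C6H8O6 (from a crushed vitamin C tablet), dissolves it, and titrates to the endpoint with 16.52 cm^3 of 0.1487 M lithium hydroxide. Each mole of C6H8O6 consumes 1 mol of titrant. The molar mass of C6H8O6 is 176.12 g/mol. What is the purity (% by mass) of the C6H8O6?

34.4%

n(LiOH) = 0.1487 x 0.01652 = 0.002457 mol.
n(C6H8O6) = 0.002457 / 1 = 0.002457 mol.
mass of C6H8O6 = 0.002457 x 176.12 = 0.4326 g.
% purity = 0.4326 / 1.2568 x 100 = 34.4%.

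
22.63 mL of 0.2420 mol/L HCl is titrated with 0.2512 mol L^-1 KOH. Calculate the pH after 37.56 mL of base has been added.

12.82

n(acid) = 0.2420 x 0.02263 = 0.005476 mol; n(KOH) added = 0.2512 x 0.03756 = 0.009435 mol.
Base is in excess by 0.009435 - 0.005476 = 0.003959 mol in a total volume of 0.06019 L.
[OH^-] = 0.003959/0.06019 = 0.06577 M, so pOH = 1.18 and pH = 14.00 - 1.18 = 12.82.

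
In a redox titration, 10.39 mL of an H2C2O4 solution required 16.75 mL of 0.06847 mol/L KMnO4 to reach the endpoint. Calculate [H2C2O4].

n(KMnO4) = 0.06847 x 0.01675 = 0.001147 mol.
From the balanced equation, 2 mol KMnO4 reacts with 5 mol H2C2O4, so n(H2C2O4) = 0.001147 x 5/2 = 0.002867 mol.
[H2C2O4] = 0.002867 / 0.01039 L = 0.276 M.

0.276 M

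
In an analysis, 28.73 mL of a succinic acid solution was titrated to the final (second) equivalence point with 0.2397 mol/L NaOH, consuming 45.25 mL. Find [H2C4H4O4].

n(NaOH) = 0.2397 x 0.04525 = 0.01085 mol.
At the final (second) equivalence point, 2 mol OH^- react per mol H2C4H4O4, so n(H2C4H4O4) = 0.01085 / 2 = 0.005423 mol.
[H2C4H4O4] = 0.005423 / 0.02873 L = 0.189 M.

0.189 M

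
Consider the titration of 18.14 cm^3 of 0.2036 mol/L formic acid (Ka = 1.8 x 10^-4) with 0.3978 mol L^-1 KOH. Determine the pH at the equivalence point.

8.44

n(HCOOH) = 0.2036 x 0.01814 = 0.003693 mol; V(KOH) at equivalence = 0.003693/0.3978 = 0.009284 L.
At equivalence all the acid is converted to HCOO-; total volume = 0.01814 + 0.009284 = 0.02742 L, so [HCOO-] = 0.003693/0.02742 = 0.1347 M.
Kb = Kw/Ka = 1.0e-14 / 1.8 x 10^-4 = 5.56e-11.
[OH^-] = sqrt(Kb x [HCOO-]) = sqrt(5.56e-11 x 0.1347) = 2.74e-6 M.
pOH = 5.56, so pH = 14.00 - 5.56 = 8.44.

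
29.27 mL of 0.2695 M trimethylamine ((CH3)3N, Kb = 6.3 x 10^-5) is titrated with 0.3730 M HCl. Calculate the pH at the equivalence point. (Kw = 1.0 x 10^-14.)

5.30

n((CH3)3N) = 0.2695 x 0.02927 = 0.007888 mol; V(HCl) at equivalence = 0.007888/0.3730 = 0.02115 L.
At equivalence the base is fully converted to (CH3)3NH+; total volume = 0.05042 L, so [(CH3)3NH+] = 0.007888/0.05042 = 0.1565 M.
Ka((CH3)3NH+) = Kw/Kb = 1.0e-14 / 6.3 x 10^-5 = 1.59e-10.
[H^+] = sqrt(Ka x [(CH3)3NH+]) = sqrt(1.59e-10 x 0.1565) = 4.98e-6 M.
pH = -log(4.98e-6) = 5.30.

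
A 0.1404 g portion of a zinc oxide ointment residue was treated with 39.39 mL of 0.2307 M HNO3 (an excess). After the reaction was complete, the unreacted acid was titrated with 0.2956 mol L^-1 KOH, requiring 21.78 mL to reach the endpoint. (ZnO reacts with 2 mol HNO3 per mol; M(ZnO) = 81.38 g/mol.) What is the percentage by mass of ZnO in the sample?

76.8%

Total n(HNO3) added = 0.2307 x 0.03939 = 0.009087 mol.
n(KOH) used = 0.2956 x 0.02178 = 0.006438 mol, which equals the excess n(HNO3).
So n(HNO3) consumed by the sample = 0.009087 - 0.006438 = 0.002649 mol.
n(ZnO) = 0.002649 / 2 = 0.001325 mol.
mass ZnO = 0.001325 x 81.38 = 0.1078 g, so %ZnO = 0.1078/0.1404 x 100 = 76.8%.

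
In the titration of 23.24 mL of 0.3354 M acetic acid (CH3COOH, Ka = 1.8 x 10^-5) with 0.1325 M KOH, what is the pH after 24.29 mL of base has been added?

Initial n(CH3COOH) = 0.3354 x 0.02324 = 0.007795 mol.
n(KOH) added = 0.1325 x 0.02429 = 0.003218 mol, converting that many moles of CH3COOH to CH3COO-.
Remaining n(CH3COOH) = 0.004576 mol; n(CH3COO-) = 0.003218 mol.
By Henderson-Hasselbalch, pH = pKa + log([A^-]/[HA]) = 4.74 + log(0.003218/0.004576) = 4.74 + (-0.15) = 4.59.

4.59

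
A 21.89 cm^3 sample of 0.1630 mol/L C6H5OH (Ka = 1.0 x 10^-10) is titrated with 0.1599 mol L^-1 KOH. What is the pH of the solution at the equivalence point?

n(C6H5OH) = 0.1630 x 0.02189 = 0.003568 mol; V(KOH) at equivalence = 0.003568/0.1599 = 0.02231 L.
At equivalence all the acid is converted to C6H5O-; total volume = 0.02189 + 0.02231 = 0.04420 L, so [C6H5O-] = 0.003568/0.04420 = 0.08072 M.
Kb = Kw/Ka = 1.0e-14 / 1.0 x 10^-10 = 0.000100.
[OH^-] = sqrt(Kb x [C6H5O-]) = sqrt(0.000100 x 0.08072) = 0.00284 M.
pOH = 2.55, so pH = 14.00 - 2.55 = 11.45.

11.45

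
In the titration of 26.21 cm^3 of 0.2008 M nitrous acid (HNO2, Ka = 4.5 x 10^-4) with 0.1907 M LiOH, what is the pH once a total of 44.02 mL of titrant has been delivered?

12.65

n(acid) = 0.2008 x 0.02621 = 0.005263 mol; n(LiOH) added = 0.1907 x 0.04402 = 0.008395 mol.
Base is in excess by 0.008395 - 0.005263 = 0.003132 mol in a total volume of 0.07023 L.
[OH^-] = 0.003132/0.07023 = 0.04459 M, so pOH = 1.35 and pH = 14.00 - 1.35 = 12.65.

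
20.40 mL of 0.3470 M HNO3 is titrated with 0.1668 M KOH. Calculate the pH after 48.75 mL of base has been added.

12.18

n(acid) = 0.3470 x 0.02040 = 0.007079 mol; n(KOH) added = 0.1668 x 0.04875 = 0.008132 mol.
Base is in excess by 0.008132 - 0.007079 = 0.001053 mol in a total volume of 0.06915 L.
[OH^-] = 0.001053/0.06915 = 0.01522 M, so pOH = 1.82 and pH = 14.00 - 1.82 = 12.18.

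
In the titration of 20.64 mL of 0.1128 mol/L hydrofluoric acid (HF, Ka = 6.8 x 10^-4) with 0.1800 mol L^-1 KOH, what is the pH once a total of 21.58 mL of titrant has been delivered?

n(acid) = 0.1128 x 0.02064 = 0.002328 mol; n(KOH) added = 0.1800 x 0.02158 = 0.003884 mol.
Base is in excess by 0.003884 - 0.002328 = 0.001556 mol in a total volume of 0.04222 L.
[OH^-] = 0.001556/0.04222 = 0.03686 M, so pOH = 1.43 and pH = 14.00 - 1.43 = 12.57.

12.57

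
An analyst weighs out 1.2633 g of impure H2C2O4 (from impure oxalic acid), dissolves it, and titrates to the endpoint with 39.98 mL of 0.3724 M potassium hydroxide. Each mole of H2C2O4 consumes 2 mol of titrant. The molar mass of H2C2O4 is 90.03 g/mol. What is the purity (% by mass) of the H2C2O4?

53.1%

n(KOH) = 0.3724 x 0.03998 = 0.01489 mol.
n(H2C2O4) = 0.01489 / 2 = 0.007444 mol.
mass of H2C2O4 = 0.007444 x 90.03 = 0.6702 g.
% purity = 0.6702 / 1.2633 x 100 = 53.1%.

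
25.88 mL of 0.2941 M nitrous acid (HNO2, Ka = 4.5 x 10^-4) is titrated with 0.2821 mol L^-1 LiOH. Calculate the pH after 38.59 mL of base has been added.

n(acid) = 0.2941 x 0.02588 = 0.007611 mol; n(LiOH) added = 0.2821 x 0.03859 = 0.01089 mol.
Base is in excess by 0.01089 - 0.007611 = 0.003275 mol in a total volume of 0.06447 L.
[OH^-] = 0.003275/0.06447 = 0.05080 M, so pOH = 1.29 and pH = 14.00 - 1.29 = 12.71.

12.71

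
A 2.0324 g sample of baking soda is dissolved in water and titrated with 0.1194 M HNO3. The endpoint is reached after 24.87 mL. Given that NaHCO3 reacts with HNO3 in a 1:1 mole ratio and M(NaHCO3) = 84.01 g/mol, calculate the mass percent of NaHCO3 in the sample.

12.3%

n(HNO3) = 0.1194 x 0.02487 = 0.002969 mol.
n(NaHCO3) = 0.002969 / 1 = 0.002969 mol.
mass of NaHCO3 = 0.002969 x 84.01 = 0.2495 g.
% purity = 0.2495 / 2.0324 x 100 = 12.3%.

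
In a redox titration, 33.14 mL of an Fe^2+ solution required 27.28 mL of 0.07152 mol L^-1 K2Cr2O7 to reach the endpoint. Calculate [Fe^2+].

n(K2Cr2O7) = 0.07152 x 0.02728 = 0.001951 mol.
From the balanced equation, 1 mol K2Cr2O7 reacts with 6 mol Fe^2+, so n(Fe^2+) = 0.001951 x 6/1 = 0.01171 mol.
[Fe^2+] = 0.01171 / 0.03314 L = 0.353 M.

0.353 M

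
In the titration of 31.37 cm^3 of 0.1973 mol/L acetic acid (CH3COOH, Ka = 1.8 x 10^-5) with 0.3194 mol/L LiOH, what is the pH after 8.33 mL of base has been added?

Initial n(CH3COOH) = 0.1973 x 0.03137 = 0.006189 mol.
n(LiOH) added = 0.3194 x 0.008330 = 0.002661 mol, converting that many moles of CH3COOH to CH3COO-.
Remaining n(CH3COOH) = 0.003529 mol; n(CH3COO-) = 0.002661 mol.
By Henderson-Hasselbalch, pH = pKa + log([A^-]/[HA]) = 4.74 + log(0.002661/0.003529) = 4.74 + (-0.12) = 4.62.

4.62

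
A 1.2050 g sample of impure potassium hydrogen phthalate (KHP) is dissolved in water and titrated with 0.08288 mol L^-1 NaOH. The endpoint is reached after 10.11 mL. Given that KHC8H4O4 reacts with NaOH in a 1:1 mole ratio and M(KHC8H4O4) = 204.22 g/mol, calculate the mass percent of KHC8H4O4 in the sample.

14.2%

n(NaOH) = 0.08288 x 0.01011 = 0.0008379 mol.
n(KHC8H4O4) = 0.0008379 / 1 = 0.0008379 mol.
mass of KHC8H4O4 = 0.0008379 x 204.22 = 0.1711 g.
% purity = 0.1711 / 1.2050 x 100 = 14.2%.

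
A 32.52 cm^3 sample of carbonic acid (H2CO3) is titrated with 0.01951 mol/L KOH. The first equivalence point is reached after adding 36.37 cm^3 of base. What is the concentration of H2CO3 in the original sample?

0.0218 M

n(KOH) = 0.01951 x 0.03637 = 0.0007096 mol.
At the first equivalence point, 1 mol OH^- react per mol H2CO3, so n(H2CO3) = 0.0007096 / 1 = 0.0007096 mol.
[H2CO3] = 0.0007096 / 0.03252 L = 0.0218 M.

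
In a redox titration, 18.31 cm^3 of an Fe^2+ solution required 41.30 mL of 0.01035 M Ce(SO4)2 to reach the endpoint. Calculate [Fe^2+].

0.0233 M

n(Ce(SO4)2) = 0.01035 x 0.04130 = 0.0004275 mol.
From the balanced equation, 1 mol Ce(SO4)2 reacts with 1 mol Fe^2+, so n(Fe^2+) = 0.0004275 x 1/1 = 0.0004275 mol.
[Fe^2+] = 0.0004275 / 0.01831 L = 0.0233 M.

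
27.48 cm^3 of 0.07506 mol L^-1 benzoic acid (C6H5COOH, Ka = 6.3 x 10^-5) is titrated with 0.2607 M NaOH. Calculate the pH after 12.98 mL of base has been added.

12.51

n(acid) = 0.07506 x 0.02748 = 0.002063 mol; n(NaOH) added = 0.2607 x 0.01298 = 0.003384 mol.
Base is in excess by 0.003384 - 0.002063 = 0.001321 mol in a total volume of 0.04046 L.
[OH^-] = 0.001321/0.04046 = 0.03266 M, so pOH = 1.49 and pH = 14.00 - 1.49 = 12.51.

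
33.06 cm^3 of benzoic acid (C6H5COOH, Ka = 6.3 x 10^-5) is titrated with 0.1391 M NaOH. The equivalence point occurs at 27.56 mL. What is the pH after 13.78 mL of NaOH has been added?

4.20

13.78 mL is exactly half the equivalence volume (27.56/2), i.e. the half-equivalence point.
There, n(HA) = n(A^-), so pH = pKa = -log(6.3 x 10^-5) = 4.20.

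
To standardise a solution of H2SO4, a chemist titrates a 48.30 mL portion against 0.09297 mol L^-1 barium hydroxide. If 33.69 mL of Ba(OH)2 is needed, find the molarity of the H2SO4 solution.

n(Ba(OH)2) delivered = 0.09297 x 0.03369 = 0.003132 mol.
For a 1:1 reaction, n(H2SO4) = 0.003132 mol.
[H2SO4] = 0.003132 mol / 0.04830 L = 0.0648 M.

0.0648 M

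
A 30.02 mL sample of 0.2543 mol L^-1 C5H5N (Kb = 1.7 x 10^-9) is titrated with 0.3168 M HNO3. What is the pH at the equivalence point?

3.04

n(C5H5N) = 0.2543 x 0.03002 = 0.007634 mol; V(HNO3) at equivalence = 0.007634/0.3168 = 0.02410 L.
At equivalence the base is fully converted to C5H5NH+; total volume = 0.05412 L, so [C5H5NH+] = 0.007634/0.05412 = 0.1411 M.
Ka(C5H5NH+) = Kw/Kb = 1.0e-14 / 1.7 x 10^-9 = 5.88e-6.
[H^+] = sqrt(Ka x [C5H5NH+]) = sqrt(5.88e-6 x 0.1411) = 0.000911 M.
pH = -log(0.000911) = 3.04.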